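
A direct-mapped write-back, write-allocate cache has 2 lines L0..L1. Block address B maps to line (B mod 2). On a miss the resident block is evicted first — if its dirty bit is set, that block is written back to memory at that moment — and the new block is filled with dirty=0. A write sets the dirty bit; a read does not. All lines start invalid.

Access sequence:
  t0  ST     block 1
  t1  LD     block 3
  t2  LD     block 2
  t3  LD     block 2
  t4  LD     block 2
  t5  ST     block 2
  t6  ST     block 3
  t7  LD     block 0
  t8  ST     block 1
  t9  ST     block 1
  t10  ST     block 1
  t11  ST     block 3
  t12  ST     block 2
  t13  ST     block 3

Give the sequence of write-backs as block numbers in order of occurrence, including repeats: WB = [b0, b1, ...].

0: W B1 -> L1 miss  d=D]
1: R B3 -> L1 miss wb->B1  d=-]
2: R B2 -> L0 miss  d=-]
3: R B2 -> L0 hit  d=-]
4: R B2 -> L0 hit  d=-]
5: W B2 -> L0 hit  d=D]
6: W B3 -> L1 hit  d=D]
7: R B0 -> L0 miss wb->B2  d=-]
8: W B1 -> L1 miss wb->B3  d=D]
9: W B1 -> L1 hit  d=D]
10: W B1 -> L1 hit  d=D]
11: W B3 -> L1 miss wb->B1  d=D]
12: W B2 -> L0 miss  d=D]
13: W B3 -> L1 hit  d=D]

WB = [1, 2, 3, 1]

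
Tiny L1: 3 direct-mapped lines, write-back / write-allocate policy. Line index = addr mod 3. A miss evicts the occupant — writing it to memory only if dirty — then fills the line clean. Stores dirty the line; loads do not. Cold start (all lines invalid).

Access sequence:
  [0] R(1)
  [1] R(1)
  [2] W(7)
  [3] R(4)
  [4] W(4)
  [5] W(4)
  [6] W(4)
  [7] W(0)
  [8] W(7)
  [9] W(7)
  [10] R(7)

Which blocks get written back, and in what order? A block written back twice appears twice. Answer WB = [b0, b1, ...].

WB = [7, 4]

  0 | R B1 → L1 miss [-]
  1 | R B1 → L1 hit [-]
  2 | W B7 → L1 miss [D]
  3 | R B4 → L1 miss wb→B7 [-]
  4 | W B4 → L1 hit [D]
  5 | W B4 → L1 hit [D]
  6 | W B4 → L1 hit [D]
  7 | W B0 → L0 miss [D]
  8 | W B7 → L1 miss wb→B4 [D]
  9 | W B7 → L1 hit [D]
  10 | R B7 → L1 hit [D]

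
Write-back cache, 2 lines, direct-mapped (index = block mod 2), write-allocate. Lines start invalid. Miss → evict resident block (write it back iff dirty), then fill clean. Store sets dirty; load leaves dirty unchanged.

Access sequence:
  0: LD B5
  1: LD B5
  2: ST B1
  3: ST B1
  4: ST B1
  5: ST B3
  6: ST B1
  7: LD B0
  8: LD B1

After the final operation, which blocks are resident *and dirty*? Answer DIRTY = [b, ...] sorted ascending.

DIRTY = [1]

  0 | R B5 → L1 miss [-]
  1 | R B5 → L1 hit [-]
  2 | W B1 → L1 miss [D]
  3 | W B1 → L1 hit [D]
  4 | W B1 → L1 hit [D]
  5 | W B3 → L1 miss wb→B1 [D]
  6 | W B1 → L1 miss wb→B3 [D]
  7 | R B0 → L0 miss [-]
  8 | R B1 → L1 hit [D]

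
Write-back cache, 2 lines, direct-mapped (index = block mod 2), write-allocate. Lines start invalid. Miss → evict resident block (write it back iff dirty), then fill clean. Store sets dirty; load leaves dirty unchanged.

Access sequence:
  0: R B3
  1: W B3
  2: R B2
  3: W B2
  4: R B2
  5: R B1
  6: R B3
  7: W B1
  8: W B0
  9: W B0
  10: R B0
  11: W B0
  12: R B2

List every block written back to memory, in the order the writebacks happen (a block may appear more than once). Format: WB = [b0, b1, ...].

  0 | R B3 → L1 miss [-]
  1 | W B3 → L1 hit [D]
  2 | R B2 → L0 miss [-]
  3 | W B2 → L0 hit [D]
  4 | R B2 → L0 hit [D]
  5 | R B1 → L1 miss wb→B3 [-]
  6 | R B3 → L1 miss [-]
  7 | W B1 → L1 miss [D]
  8 | W B0 → L0 miss wb→B2 [D]
  9 | W B0 → L0 hit [D]
  10 | R B0 → L0 hit [D]
  11 | W B0 → L0 hit [D]
  12 | R B2 → L0 miss wb→B0 [-]

WB = [3, 2, 0]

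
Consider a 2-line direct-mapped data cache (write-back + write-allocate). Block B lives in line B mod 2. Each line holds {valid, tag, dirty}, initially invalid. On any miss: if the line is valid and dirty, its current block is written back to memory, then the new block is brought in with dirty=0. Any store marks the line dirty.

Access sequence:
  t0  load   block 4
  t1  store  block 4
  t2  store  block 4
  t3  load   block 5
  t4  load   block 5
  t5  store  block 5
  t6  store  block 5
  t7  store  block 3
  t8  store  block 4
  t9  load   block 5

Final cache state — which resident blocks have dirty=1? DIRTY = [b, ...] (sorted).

0: R B4 -> L0 miss  d=-]
1: W B4 -> L0 hit  d=D]
2: W B4 -> L0 hit  d=D]
3: R B5 -> L1 miss  d=-]
4: R B5 -> L1 hit  d=-]
5: W B5 -> L1 hit  d=D]
6: W B5 -> L1 hit  d=D]
7: W B3 -> L1 miss wb->B5  d=D]
8: W B4 -> L0 hit  d=D]
9: R B5 -> L1 miss wb->B3  d=-]

DIRTY = [4]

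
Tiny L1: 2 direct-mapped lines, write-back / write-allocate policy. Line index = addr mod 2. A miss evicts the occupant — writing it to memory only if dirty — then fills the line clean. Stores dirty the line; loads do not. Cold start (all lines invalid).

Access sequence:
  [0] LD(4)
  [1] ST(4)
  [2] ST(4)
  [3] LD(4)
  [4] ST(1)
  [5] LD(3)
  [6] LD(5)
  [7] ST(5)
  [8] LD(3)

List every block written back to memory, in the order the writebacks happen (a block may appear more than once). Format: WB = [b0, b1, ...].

0: R B4 → L0 miss [-]
1: W B4 → L0 hit [D]
2: W B4 → L0 hit [D]
3: R B4 → L0 hit [D]
4: W B1 → L1 miss [D]
5: R B3 → L1 miss wb→B1 [-]
6: R B5 → L1 miss [-]
7: W B5 → L1 hit [D]
8: R B3 → L1 miss wb→B5 [-]

WB = [1, 5]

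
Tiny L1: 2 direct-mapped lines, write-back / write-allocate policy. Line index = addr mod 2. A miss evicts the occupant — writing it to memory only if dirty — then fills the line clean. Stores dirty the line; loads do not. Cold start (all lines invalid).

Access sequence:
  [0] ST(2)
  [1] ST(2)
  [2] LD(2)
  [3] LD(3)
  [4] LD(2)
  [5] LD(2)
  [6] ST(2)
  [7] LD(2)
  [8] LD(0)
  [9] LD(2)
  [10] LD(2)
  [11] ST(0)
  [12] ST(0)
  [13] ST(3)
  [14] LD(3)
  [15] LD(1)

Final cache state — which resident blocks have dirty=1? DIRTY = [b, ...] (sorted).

0: W B2 -> L0 miss  d=D]
1: W B2 -> L0 hit  d=D]
2: R B2 -> L0 hit  d=D]
3: R B3 -> L1 miss  d=-]
4: R B2 -> L0 hit  d=D]
5: R B2 -> L0 hit  d=D]
6: W B2 -> L0 hit  d=D]
7: R B2 -> L0 hit  d=D]
8: R B0 -> L0 miss wb->B2  d=-]
9: R B2 -> L0 miss  d=-]
10: R B2 -> L0 hit  d=-]
11: W B0 -> L0 miss  d=D]
12: W B0 -> L0 hit  d=D]
13: W B3 -> L1 hit  d=D]
14: R B3 -> L1 hit  d=D]
15: R B1 -> L1 miss wb->B3  d=-]

DIRTY = [0]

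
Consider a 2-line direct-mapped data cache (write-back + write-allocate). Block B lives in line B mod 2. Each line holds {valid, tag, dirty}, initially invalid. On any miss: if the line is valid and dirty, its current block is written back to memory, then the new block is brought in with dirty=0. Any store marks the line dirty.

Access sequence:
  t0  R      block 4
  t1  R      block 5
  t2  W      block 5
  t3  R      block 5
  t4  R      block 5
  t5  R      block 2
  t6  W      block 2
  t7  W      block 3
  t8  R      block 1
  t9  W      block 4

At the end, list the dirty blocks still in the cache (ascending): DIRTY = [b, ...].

DIRTY = [4]

0: R B4 -> L0 miss  d=-]
1: R B5 -> L1 miss  d=-]
2: W B5 -> L1 hit  d=D]
3: R B5 -> L1 hit  d=D]
4: R B5 -> L1 hit  d=D]
5: R B2 -> L0 miss  d=-]
6: W B2 -> L0 hit  d=D]
7: W B3 -> L1 miss wb->B5  d=D]
8: R B1 -> L1 miss wb->B3  d=-]
9: W B4 -> L0 miss wb->B2  d=D]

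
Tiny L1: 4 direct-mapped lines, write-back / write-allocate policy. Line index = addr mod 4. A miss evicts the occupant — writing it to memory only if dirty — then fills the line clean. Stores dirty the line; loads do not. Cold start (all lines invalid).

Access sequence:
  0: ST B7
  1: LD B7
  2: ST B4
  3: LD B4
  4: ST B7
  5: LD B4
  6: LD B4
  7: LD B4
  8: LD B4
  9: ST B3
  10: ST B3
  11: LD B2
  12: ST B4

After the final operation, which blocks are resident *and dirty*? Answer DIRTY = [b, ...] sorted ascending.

  0 | W B7 → L3 miss [D]
  1 | R B7 → L3 hit [D]
  2 | W B4 → L0 miss [D]
  3 | R B4 → L0 hit [D]
  4 | W B7 → L3 hit [D]
  5 | R B4 → L0 hit [D]
  6 | R B4 → L0 hit [D]
  7 | R B4 → L0 hit [D]
  8 | R B4 → L0 hit [D]
  9 | W B3 → L3 miss wb→B7 [D]
  10 | W B3 → L3 hit [D]
  11 | R B2 → L2 miss [-]
  12 | W B4 → L0 hit [D]

DIRTY = [3, 4]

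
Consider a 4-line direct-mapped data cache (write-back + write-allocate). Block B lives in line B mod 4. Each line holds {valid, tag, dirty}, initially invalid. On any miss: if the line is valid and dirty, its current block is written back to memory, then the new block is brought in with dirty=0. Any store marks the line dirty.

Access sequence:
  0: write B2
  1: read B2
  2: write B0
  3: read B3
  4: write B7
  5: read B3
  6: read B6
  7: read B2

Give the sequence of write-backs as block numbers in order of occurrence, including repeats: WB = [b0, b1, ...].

  0 | W B2 → L2 miss [D]
  1 | R B2 → L2 hit [D]
  2 | W B0 → L0 miss [D]
  3 | R B3 → L3 miss [-]
  4 | W B7 → L3 miss [D]
  5 | R B3 → L3 miss wb→B7 [-]
  6 | R B6 → L2 miss wb→B2 [-]
  7 | R B2 → L2 miss [-]

WB = [7, 2]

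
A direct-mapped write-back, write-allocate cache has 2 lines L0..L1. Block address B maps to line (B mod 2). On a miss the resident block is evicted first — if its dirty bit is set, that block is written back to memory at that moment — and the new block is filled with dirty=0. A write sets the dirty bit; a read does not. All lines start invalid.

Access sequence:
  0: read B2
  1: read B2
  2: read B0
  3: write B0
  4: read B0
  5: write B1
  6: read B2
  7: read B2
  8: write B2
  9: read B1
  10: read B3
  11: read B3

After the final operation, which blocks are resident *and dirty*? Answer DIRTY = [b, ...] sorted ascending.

DIRTY = [2]

0: R B2 → L0 miss [-]
1: R B2 → L0 hit [-]
2: R B0 → L0 miss [-]
3: W B0 → L0 hit [D]
4: R B0 → L0 hit [D]
5: W B1 → L1 miss [D]
6: R B2 → L0 miss wb→B0 [-]
7: R B2 → L0 hit [-]
8: W B2 → L0 hit [D]
9: R B1 → L1 hit [D]
10: R B3 → L1 miss wb→B1 [-]
11: R B3 → L1 hit [-]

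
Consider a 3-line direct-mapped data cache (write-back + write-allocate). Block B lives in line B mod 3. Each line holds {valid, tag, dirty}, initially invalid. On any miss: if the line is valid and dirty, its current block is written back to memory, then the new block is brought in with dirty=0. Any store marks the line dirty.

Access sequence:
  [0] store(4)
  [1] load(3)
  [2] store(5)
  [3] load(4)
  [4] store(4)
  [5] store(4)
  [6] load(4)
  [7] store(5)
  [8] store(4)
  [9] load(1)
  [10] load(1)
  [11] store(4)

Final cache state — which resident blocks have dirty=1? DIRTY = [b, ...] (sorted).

DIRTY = [4, 5]

  0 | W B4 → L1 miss [D]
  1 | R B3 → L0 miss [-]
  2 | W B5 → L2 miss [D]
  3 | R B4 → L1 hit [D]
  4 | W B4 → L1 hit [D]
  5 | W B4 → L1 hit [D]
  6 | R B4 → L1 hit [D]
  7 | W B5 → L2 hit [D]
  8 | W B4 → L1 hit [D]
  9 | R B1 → L1 miss wb→B4 [-]
  10 | R B1 → L1 hit [-]
  11 | W B4 → L1 miss [D]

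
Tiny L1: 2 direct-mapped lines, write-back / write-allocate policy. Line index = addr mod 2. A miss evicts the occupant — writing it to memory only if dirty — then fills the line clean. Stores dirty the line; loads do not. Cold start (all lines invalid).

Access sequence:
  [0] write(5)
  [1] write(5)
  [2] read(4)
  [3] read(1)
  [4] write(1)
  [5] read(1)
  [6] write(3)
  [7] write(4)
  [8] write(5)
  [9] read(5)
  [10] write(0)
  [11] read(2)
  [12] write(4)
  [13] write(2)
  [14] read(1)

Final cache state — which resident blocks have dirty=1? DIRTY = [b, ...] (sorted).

0: W B5 -> L1 miss  d=D]
1: W B5 -> L1 hit  d=D]
2: R B4 -> L0 miss  d=-]
3: R B1 -> L1 miss wb->B5  d=-]
4: W B1 -> L1 hit  d=D]
5: R B1 -> L1 hit  d=D]
6: W B3 -> L1 miss wb->B1  d=D]
7: W B4 -> L0 hit  d=D]
8: W B5 -> L1 miss wb->B3  d=D]
9: R B5 -> L1 hit  d=D]
10: W B0 -> L0 miss wb->B4  d=D]
11: R B2 -> L0 miss wb->B0  d=-]
12: W B4 -> L0 miss  d=D]
13: W B2 -> L0 miss wb->B4  d=D]
14: R B1 -> L1 miss wb->B5  d=-]

DIRTY = [2]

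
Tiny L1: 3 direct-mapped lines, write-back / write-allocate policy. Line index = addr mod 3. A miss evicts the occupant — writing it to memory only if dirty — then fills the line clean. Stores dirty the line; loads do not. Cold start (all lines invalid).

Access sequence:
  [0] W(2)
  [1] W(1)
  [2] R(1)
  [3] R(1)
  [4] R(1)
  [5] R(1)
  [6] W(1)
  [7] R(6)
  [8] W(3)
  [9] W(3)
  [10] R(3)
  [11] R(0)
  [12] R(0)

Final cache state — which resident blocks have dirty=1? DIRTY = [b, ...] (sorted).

  0 | W B2 → L2 miss [D]
  1 | W B1 → L1 miss [D]
  2 | R B1 → L1 hit [D]
  3 | R B1 → L1 hit [D]
  4 | R B1 → L1 hit [D]
  5 | R B1 → L1 hit [D]
  6 | W B1 → L1 hit [D]
  7 | R B6 → L0 miss [-]
  8 | W B3 → L0 miss [D]
  9 | W B3 → L0 hit [D]
  10 | R B3 → L0 hit [D]
  11 | R B0 → L0 miss wb→B3 [-]
  12 | R B0 → L0 hit [-]

DIRTY = [1, 2]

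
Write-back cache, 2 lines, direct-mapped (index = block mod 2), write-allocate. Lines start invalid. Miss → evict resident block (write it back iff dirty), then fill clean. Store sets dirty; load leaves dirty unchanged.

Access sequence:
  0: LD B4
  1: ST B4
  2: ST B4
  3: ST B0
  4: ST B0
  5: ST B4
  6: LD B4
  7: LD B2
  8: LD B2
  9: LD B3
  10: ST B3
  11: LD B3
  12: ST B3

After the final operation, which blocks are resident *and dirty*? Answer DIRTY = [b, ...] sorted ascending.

DIRTY = [3]

0: R B4 → L0 miss [-]
1: W B4 → L0 hit [D]
2: W B4 → L0 hit [D]
3: W B0 → L0 miss wb→B4 [D]
4: W B0 → L0 hit [D]
5: W B4 → L0 miss wb→B0 [D]
6: R B4 → L0 hit [D]
7: R B2 → L0 miss wb→B4 [-]
8: R B2 → L0 hit [-]
9: R B3 → L1 miss [-]
10: W B3 → L1 hit [D]
11: R B3 → L1 hit [D]
12: W B3 → L1 hit [D]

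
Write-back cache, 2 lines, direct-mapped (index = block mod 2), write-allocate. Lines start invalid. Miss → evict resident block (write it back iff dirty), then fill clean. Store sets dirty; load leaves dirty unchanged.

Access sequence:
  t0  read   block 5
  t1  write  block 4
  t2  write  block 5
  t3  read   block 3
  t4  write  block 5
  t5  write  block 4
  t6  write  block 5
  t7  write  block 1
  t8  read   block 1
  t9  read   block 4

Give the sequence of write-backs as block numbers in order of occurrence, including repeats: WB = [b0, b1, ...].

WB = [5, 5]

  0 | R B5 → L1 miss [-]
  1 | W B4 → L0 miss [D]
  2 | W B5 → L1 hit [D]
  3 | R B3 → L1 miss wb→B5 [-]
  4 | W B5 → L1 miss [D]
  5 | W B4 → L0 hit [D]
  6 | W B5 → L1 hit [D]
  7 | W B1 → L1 miss wb→B5 [D]
  8 | R B1 → L1 hit [D]
  9 | R B4 → L0 hit [D]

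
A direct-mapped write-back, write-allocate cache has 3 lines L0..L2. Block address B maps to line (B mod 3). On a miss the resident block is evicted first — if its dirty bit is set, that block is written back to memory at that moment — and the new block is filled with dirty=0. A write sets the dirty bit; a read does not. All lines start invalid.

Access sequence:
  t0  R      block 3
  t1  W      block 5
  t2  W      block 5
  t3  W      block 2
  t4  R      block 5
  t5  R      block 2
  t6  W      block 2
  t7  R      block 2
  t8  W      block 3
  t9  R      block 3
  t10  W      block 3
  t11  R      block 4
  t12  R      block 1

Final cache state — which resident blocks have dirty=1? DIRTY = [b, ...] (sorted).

0: R B3 → L0 miss [-]
1: W B5 → L2 miss [D]
2: W B5 → L2 hit [D]
3: W B2 → L2 miss wb→B5 [D]
4: R B5 → L2 miss wb→B2 [-]
5: R B2 → L2 miss [-]
6: W B2 → L2 hit [D]
7: R B2 → L2 hit [D]
8: W B3 → L0 hit [D]
9: R B3 → L0 hit [D]
10: W B3 → L0 hit [D]
11: R B4 → L1 miss [-]
12: R B1 → L1 miss [-]

DIRTY = [2, 3]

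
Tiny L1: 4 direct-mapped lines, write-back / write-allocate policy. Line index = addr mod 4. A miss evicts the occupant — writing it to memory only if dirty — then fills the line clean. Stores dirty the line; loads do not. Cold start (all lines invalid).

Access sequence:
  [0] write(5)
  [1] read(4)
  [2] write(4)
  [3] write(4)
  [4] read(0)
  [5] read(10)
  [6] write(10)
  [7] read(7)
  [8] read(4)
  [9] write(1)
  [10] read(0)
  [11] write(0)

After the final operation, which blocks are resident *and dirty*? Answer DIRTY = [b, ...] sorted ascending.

DIRTY = [0, 1, 10]

0: W B5 → L1 miss [D]
1: R B4 → L0 miss [-]
2: W B4 → L0 hit [D]
3: W B4 → L0 hit [D]
4: R B0 → L0 miss wb→B4 [-]
5: R B10 → L2 miss [-]
6: W B10 → L2 hit [D]
7: R B7 → L3 miss [-]
8: R B4 → L0 miss [-]
9: W B1 → L1 miss wb→B5 [D]
10: R B0 → L0 miss [-]
11: W B0 → L0 hit [D]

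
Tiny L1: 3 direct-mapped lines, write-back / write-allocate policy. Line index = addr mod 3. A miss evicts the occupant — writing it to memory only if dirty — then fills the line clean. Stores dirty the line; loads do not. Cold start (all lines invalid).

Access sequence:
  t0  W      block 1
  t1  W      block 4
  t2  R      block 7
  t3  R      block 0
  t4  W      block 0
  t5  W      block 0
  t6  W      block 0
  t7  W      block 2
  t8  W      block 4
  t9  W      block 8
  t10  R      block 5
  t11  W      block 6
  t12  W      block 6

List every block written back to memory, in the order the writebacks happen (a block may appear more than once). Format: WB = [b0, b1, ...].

0: W B1 → L1 miss [D]
1: W B4 → L1 miss wb→B1 [D]
2: R B7 → L1 miss wb→B4 [-]
3: R B0 → L0 miss [-]
4: W B0 → L0 hit [D]
5: W B0 → L0 hit [D]
6: W B0 → L0 hit [D]
7: W B2 → L2 miss [D]
8: W B4 → L1 miss [D]
9: W B8 → L2 miss wb→B2 [D]
10: R B5 → L2 miss wb→B8 [-]
11: W B6 → L0 miss wb→B0 [D]
12: W B6 → L0 hit [D]

WB = [1, 4, 2, 8, 0]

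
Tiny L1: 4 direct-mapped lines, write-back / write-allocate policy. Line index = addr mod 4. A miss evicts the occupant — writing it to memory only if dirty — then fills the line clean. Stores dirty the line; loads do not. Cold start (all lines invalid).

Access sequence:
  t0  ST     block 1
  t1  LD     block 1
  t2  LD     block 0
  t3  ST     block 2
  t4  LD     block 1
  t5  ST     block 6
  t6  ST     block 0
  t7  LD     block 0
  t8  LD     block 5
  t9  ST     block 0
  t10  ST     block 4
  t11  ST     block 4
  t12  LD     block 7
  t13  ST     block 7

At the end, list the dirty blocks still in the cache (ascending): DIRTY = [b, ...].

DIRTY = [4, 6, 7]

0: W B1 -> L1 miss  d=D]
1: R B1 -> L1 hit  d=D]
2: R B0 -> L0 miss  d=-]
3: W B2 -> L2 miss  d=D]
4: R B1 -> L1 hit  d=D]
5: W B6 -> L2 miss wb->B2  d=D]
6: W B0 -> L0 hit  d=D]
7: R B0 -> L0 hit  d=D]
8: R B5 -> L1 miss wb->B1  d=-]
9: W B0 -> L0 hit  d=D]
10: W B4 -> L0 miss wb->B0  d=D]
11: W B4 -> L0 hit  d=D]
12: R B7 -> L3 miss  d=-]
13: W B7 -> L3 hit  d=D]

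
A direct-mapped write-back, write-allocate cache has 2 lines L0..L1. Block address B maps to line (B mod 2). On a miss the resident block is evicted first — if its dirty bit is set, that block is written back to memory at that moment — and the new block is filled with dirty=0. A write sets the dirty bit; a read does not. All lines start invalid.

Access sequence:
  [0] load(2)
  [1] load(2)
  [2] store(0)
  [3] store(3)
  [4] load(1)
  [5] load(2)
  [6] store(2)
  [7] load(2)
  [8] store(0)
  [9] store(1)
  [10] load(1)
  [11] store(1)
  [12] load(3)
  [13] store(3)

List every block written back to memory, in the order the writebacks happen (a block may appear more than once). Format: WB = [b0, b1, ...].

WB = [3, 0, 2, 1]

  0 | R B2 → L0 miss [-]
  1 | R B2 → L0 hit [-]
  2 | W B0 → L0 miss [D]
  3 | W B3 → L1 miss [D]
  4 | R B1 → L1 miss wb→B3 [-]
  5 | R B2 → L0 miss wb→B0 [-]
  6 | W B2 → L0 hit [D]
  7 | R B2 → L0 hit [D]
  8 | W B0 → L0 miss wb→B2 [D]
  9 | W B1 → L1 hit [D]
  10 | R B1 → L1 hit [D]
  11 | W B1 → L1 hit [D]
  12 | R B3 → L1 miss wb→B1 [-]
  13 | W B3 → L1 hit [D]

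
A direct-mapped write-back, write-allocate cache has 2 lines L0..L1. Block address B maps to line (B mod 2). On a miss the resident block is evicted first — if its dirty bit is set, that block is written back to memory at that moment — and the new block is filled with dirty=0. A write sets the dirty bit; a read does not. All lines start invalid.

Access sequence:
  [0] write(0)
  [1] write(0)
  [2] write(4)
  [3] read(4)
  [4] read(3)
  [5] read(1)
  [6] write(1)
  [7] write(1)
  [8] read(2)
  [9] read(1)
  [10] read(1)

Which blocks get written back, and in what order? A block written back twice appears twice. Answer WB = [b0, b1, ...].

0: W B0 -> L0 miss  d=D]
1: W B0 -> L0 hit  d=D]
2: W B4 -> L0 miss wb->B0  d=D]
3: R B4 -> L0 hit  d=D]
4: R B3 -> L1 miss  d=-]
5: R B1 -> L1 miss  d=-]
6: W B1 -> L1 hit  d=D]
7: W B1 -> L1 hit  d=D]
8: R B2 -> L0 miss wb->B4  d=-]
9: R B1 -> L1 hit  d=D]
10: R B1 -> L1 hit  d=D]

WB = [0, 4]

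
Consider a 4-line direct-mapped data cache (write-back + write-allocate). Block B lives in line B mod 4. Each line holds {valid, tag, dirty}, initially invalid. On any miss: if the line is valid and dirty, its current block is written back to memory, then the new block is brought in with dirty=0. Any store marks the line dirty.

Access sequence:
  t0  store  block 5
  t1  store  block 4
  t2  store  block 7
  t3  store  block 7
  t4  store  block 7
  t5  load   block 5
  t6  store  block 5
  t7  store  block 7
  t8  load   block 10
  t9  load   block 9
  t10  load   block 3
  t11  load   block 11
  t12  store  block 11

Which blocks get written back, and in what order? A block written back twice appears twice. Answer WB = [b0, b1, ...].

  0 | W B5 → L1 miss [D]
  1 | W B4 → L0 miss [D]
  2 | W B7 → L3 miss [D]
  3 | W B7 → L3 hit [D]
  4 | W B7 → L3 hit [D]
  5 | R B5 → L1 hit [D]
  6 | W B5 → L1 hit [D]
  7 | W B7 → L3 hit [D]
  8 | R B10 → L2 miss [-]
  9 | R B9 → L1 miss wb→B5 [-]
  10 | R B3 → L3 miss wb→B7 [-]
  11 | R B11 → L3 miss [-]
  12 | W B11 → L3 hit [D]

WB = [5, 7]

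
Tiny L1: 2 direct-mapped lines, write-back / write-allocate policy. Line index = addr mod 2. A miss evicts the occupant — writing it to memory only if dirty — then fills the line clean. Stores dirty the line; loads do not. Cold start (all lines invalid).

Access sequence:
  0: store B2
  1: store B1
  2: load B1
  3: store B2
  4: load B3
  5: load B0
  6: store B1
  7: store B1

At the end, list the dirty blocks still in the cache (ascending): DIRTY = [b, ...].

  0 | W B2 → L0 miss [D]
  1 | W B1 → L1 miss [D]
  2 | R B1 → L1 hit [D]
  3 | W B2 → L0 hit [D]
  4 | R B3 → L1 miss wb→B1 [-]
  5 | R B0 → L0 miss wb→B2 [-]
  6 | W B1 → L1 miss [D]
  7 | W B1 → L1 hit [D]

DIRTY = [1]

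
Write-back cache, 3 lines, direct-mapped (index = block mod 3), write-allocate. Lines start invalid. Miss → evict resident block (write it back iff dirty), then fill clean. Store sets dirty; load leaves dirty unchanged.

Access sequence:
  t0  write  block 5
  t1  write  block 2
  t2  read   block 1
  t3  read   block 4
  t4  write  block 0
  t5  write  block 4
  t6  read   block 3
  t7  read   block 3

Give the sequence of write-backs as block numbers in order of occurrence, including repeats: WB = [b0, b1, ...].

0: W B5 → L2 miss [D]
1: W B2 → L2 miss wb→B5 [D]
2: R B1 → L1 miss [-]
3: R B4 → L1 miss [-]
4: W B0 → L0 miss [D]
5: W B4 → L1 hit [D]
6: R B3 → L0 miss wb→B0 [-]
7: R B3 → L0 hit [-]

WB = [5, 0]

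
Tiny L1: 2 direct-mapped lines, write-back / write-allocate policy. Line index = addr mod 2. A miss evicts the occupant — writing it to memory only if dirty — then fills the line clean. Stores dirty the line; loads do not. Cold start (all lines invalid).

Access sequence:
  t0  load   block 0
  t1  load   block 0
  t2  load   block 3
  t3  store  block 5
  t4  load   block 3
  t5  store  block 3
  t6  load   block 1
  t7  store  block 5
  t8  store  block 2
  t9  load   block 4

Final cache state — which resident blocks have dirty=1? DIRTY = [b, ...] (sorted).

  0 | R B0 → L0 miss [-]
  1 | R B0 → L0 hit [-]
  2 | R B3 → L1 miss [-]
  3 | W B5 → L1 miss [D]
  4 | R B3 → L1 miss wb→B5 [-]
  5 | W B3 → L1 hit [D]
  6 | R B1 → L1 miss wb→B3 [-]
  7 | W B5 → L1 miss [D]
  8 | W B2 → L0 miss [D]
  9 | R B4 → L0 miss wb→B2 [-]

DIRTY = [5]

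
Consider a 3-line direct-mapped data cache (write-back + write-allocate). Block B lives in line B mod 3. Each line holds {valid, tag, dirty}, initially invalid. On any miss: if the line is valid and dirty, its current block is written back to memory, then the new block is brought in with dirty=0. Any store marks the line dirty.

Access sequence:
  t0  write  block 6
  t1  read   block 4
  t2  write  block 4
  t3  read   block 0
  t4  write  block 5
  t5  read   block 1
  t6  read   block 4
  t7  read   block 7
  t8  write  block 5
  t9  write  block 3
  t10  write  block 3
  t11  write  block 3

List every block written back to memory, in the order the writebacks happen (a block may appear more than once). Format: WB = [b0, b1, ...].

WB = [6, 4]

  0 | W B6 → L0 miss [D]
  1 | R B4 → L1 miss [-]
  2 | W B4 → L1 hit [D]
  3 | R B0 → L0 miss wb→B6 [-]
  4 | W B5 → L2 miss [D]
  5 | R B1 → L1 miss wb→B4 [-]
  6 | R B4 → L1 miss [-]
  7 | R B7 → L1 miss [-]
  8 | W B5 → L2 hit [D]
  9 | W B3 → L0 miss [D]
  10 | W B3 → L0 hit [D]
  11 | W B3 → L0 hit [D]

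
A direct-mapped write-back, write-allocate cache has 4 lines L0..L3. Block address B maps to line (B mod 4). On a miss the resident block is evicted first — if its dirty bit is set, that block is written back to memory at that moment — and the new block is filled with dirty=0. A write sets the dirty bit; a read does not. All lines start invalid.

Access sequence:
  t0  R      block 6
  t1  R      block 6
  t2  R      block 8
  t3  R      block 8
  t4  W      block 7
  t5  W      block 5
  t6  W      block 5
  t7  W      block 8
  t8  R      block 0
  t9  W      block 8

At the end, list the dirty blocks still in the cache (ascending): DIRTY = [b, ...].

DIRTY = [5, 7, 8]

0: R B6 -> L2 miss  d=-]
1: R B6 -> L2 hit  d=-]
2: R B8 -> L0 miss  d=-]
3: R B8 -> L0 hit  d=-]
4: W B7 -> L3 miss  d=D]
5: W B5 -> L1 miss  d=D]
6: W B5 -> L1 hit  d=D]
7: W B8 -> L0 hit  d=D]
8: R B0 -> L0 miss wb->B8  d=-]
9: W B8 -> L0 miss  d=D]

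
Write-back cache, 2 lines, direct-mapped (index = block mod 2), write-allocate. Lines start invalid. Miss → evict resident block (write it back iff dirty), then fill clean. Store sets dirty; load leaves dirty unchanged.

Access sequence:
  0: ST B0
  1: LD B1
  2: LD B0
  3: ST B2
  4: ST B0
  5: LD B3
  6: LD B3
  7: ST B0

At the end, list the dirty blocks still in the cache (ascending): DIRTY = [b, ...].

  0 | W B0 → L0 miss [D]
  1 | R B1 → L1 miss [-]
  2 | R B0 → L0 hit [D]
  3 | W B2 → L0 miss wb→B0 [D]
  4 | W B0 → L0 miss wb→B2 [D]
  5 | R B3 → L1 miss [-]
  6 | R B3 → L1 hit [-]
  7 | W B0 → L0 hit [D]

DIRTY = [0]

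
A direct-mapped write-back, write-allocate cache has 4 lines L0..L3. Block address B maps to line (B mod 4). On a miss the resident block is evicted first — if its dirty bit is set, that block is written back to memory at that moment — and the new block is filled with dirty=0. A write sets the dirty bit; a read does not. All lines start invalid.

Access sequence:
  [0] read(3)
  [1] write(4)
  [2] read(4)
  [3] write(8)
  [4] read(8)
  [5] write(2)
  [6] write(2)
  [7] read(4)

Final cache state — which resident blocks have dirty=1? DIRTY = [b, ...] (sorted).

0: R B3 → L3 miss [-]
1: W B4 → L0 miss [D]
2: R B4 → L0 hit [D]
3: W B8 → L0 miss wb→B4 [D]
4: R B8 → L0 hit [D]
5: W B2 → L2 miss [D]
6: W B2 → L2 hit [D]
7: R B4 → L0 miss wb→B8 [-]

DIRTY = [2]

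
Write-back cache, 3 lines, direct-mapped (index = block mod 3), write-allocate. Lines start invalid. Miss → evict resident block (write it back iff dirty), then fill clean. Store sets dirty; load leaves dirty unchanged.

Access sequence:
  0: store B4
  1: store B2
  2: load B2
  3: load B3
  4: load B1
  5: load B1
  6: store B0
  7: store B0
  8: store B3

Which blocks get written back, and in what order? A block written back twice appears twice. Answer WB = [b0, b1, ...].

WB = [4, 0]

0: W B4 -> L1 miss  d=D]
1: W B2 -> L2 miss  d=D]
2: R B2 -> L2 hit  d=D]
3: R B3 -> L0 miss  d=-]
4: R B1 -> L1 miss wb->B4  d=-]
5: R B1 -> L1 hit  d=-]
6: W B0 -> L0 miss  d=D]
7: W B0 -> L0 hit  d=D]
8: W B3 -> L0 miss wb->B0  d=D]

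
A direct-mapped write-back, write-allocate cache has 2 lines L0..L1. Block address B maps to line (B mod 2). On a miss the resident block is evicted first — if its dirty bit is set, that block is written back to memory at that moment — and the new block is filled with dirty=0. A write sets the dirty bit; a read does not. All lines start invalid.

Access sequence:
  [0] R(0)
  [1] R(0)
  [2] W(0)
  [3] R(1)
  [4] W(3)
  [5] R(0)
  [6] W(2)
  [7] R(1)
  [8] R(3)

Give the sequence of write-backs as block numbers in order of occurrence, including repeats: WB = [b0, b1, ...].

  0 | R B0 → L0 miss [-]
  1 | R B0 → L0 hit [-]
  2 | W B0 → L0 hit [D]
  3 | R B1 → L1 miss [-]
  4 | W B3 → L1 miss [D]
  5 | R B0 → L0 hit [D]
  6 | W B2 → L0 miss wb→B0 [D]
  7 | R B1 → L1 miss wb→B3 [-]
  8 | R B3 → L1 miss [-]

WB = [0, 3]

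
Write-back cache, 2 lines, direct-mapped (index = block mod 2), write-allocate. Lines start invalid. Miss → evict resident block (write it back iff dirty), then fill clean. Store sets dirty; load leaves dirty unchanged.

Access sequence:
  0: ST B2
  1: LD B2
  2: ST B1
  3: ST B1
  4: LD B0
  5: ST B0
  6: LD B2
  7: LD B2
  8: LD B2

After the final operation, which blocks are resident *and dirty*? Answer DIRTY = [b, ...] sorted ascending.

0: W B2 → L0 miss [D]
1: R B2 → L0 hit [D]
2: W B1 → L1 miss [D]
3: W B1 → L1 hit [D]
4: R B0 → L0 miss wb→B2 [-]
5: W B0 → L0 hit [D]
6: R B2 → L0 miss wb→B0 [-]
7: R B2 → L0 hit [-]
8: R B2 → L0 hit [-]

DIRTY = [1]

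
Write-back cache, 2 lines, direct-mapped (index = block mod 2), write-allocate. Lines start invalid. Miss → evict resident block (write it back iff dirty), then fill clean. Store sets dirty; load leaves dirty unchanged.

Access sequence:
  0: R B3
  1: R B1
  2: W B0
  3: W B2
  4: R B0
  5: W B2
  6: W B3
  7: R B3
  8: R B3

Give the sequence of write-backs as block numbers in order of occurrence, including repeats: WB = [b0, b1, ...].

WB = [0, 2]

0: R B3 -> L1 miss  d=-]
1: R B1 -> L1 miss  d=-]
2: W B0 -> L0 miss  d=D]
3: W B2 -> L0 miss wb->B0  d=D]
4: R B0 -> L0 miss wb->B2  d=-]
5: W B2 -> L0 miss  d=D]
6: W B3 -> L1 miss  d=D]
7: R B3 -> L1 hit  d=D]
8: R B3 -> L1 hit  d=D]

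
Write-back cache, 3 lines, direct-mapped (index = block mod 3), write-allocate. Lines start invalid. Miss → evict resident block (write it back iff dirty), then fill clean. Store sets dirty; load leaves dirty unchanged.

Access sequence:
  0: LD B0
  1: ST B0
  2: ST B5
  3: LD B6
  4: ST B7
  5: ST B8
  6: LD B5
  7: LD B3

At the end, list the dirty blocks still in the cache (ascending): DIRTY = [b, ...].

DIRTY = [7]

0: R B0 -> L0 miss  d=-]
1: W B0 -> L0 hit  d=D]
2: W B5 -> L2 miss  d=D]
3: R B6 -> L0 miss wb->B0  d=-]
4: W B7 -> L1 miss  d=D]
5: W B8 -> L2 miss wb->B5  d=D]
6: R B5 -> L2 miss wb->B8  d=-]
7: R B3 -> L0 miss  d=-]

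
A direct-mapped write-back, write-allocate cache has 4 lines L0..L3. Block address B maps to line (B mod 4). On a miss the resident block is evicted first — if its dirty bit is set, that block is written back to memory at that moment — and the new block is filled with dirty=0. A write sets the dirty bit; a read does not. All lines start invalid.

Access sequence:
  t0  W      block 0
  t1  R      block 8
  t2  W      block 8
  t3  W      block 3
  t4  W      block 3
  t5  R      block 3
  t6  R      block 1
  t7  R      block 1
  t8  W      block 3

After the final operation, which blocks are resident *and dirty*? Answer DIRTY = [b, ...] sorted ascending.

DIRTY = [3, 8]

0: W B0 -> L0 miss  d=D]
1: R B8 -> L0 miss wb->B0  d=-]
2: W B8 -> L0 hit  d=D]
3: W B3 -> L3 miss  d=D]
4: W B3 -> L3 hit  d=D]
5: R B3 -> L3 hit  d=D]
6: R B1 -> L1 miss  d=-]
7: R B1 -> L1 hit  d=-]
8: W B3 -> L3 hit  d=D]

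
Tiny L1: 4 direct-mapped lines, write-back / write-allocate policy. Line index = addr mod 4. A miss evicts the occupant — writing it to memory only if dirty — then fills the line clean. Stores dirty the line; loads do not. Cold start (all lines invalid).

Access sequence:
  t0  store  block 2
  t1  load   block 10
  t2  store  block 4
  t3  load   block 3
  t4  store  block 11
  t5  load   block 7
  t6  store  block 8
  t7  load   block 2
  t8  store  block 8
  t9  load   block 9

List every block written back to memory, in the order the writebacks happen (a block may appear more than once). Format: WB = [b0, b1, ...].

WB = [2, 11, 4]

0: W B2 → L2 miss [D]
1: R B10 → L2 miss wb→B2 [-]
2: W B4 → L0 miss [D]
3: R B3 → L3 miss [-]
4: W B11 → L3 miss [D]
5: R B7 → L3 miss wb→B11 [-]
6: W B8 → L0 miss wb→B4 [D]
7: R B2 → L2 miss [-]
8: W B8 → L0 hit [D]
9: R B9 → L1 miss [-]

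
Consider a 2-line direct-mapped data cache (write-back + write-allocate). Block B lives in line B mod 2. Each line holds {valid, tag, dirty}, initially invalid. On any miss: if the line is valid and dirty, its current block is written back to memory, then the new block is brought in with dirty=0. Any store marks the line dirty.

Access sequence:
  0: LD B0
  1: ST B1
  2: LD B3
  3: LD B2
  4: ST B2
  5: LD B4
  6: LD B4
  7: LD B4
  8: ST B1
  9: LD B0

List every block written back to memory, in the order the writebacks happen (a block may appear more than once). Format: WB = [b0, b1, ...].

WB = [1, 2]

0: R B0 -> L0 miss  d=-]
1: W B1 -> L1 miss  d=D]
2: R B3 -> L1 miss wb->B1  d=-]
3: R B2 -> L0 miss  d=-]
4: W B2 -> L0 hit  d=D]
5: R B4 -> L0 miss wb->B2  d=-]
6: R B4 -> L0 hit  d=-]
7: R B4 -> L0 hit  d=-]
8: W B1 -> L1 miss  d=D]
9: R B0 -> L0 miss  d=-]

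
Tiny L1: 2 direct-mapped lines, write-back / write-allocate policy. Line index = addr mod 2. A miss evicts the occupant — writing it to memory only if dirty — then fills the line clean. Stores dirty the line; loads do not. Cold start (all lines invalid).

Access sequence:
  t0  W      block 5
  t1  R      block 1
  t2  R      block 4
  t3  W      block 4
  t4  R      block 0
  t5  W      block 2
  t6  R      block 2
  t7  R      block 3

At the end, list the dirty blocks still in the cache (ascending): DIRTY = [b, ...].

DIRTY = [2]

0: W B5 -> L1 miss  d=D]
1: R B1 -> L1 miss wb->B5  d=-]
2: R B4 -> L0 miss  d=-]
3: W B4 -> L0 hit  d=D]
4: R B0 -> L0 miss wb->B4  d=-]
5: W B2 -> L0 miss  d=D]
6: R B2 -> L0 hit  d=D]
7: R B3 -> L1 miss  d=-]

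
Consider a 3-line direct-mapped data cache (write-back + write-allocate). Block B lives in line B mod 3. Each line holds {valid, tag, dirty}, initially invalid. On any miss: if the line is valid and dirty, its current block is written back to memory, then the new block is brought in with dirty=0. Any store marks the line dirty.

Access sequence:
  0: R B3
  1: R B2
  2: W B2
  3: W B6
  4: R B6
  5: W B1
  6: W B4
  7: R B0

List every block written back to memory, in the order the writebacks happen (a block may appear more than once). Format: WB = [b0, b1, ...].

WB = [1, 6]

0: R B3 → L0 miss [-]
1: R B2 → L2 miss [-]
2: W B2 → L2 hit [D]
3: W B6 → L0 miss [D]
4: R B6 → L0 hit [D]
5: W B1 → L1 miss [D]
6: W B4 → L1 miss wb→B1 [D]
7: R B0 → L0 miss wb→B6 [-]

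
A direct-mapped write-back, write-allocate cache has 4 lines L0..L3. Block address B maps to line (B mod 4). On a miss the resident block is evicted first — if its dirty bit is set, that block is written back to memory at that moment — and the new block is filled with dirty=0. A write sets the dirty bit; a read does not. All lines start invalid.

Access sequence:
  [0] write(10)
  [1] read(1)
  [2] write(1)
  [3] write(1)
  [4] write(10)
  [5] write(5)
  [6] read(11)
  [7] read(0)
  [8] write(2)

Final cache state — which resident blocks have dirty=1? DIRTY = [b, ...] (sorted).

0: W B10 -> L2 miss  d=D]
1: R B1 -> L1 miss  d=-]
2: W B1 -> L1 hit  d=D]
3: W B1 -> L1 hit  d=D]
4: W B10 -> L2 hit  d=D]
5: W B5 -> L1 miss wb->B1  d=D]
6: R B11 -> L3 miss  d=-]
7: R B0 -> L0 miss  d=-]
8: W B2 -> L2 miss wb->B10  d=D]

DIRTY = [2, 5]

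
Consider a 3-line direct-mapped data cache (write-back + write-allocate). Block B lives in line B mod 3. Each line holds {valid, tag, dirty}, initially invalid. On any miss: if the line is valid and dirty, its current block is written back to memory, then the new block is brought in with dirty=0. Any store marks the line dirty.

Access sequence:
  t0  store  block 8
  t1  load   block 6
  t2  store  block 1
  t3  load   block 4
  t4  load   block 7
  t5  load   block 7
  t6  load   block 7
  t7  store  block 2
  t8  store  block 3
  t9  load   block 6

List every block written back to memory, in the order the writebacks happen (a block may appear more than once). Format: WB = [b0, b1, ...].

WB = [1, 8, 3]

0: W B8 → L2 miss [D]
1: R B6 → L0 miss [-]
2: W B1 → L1 miss [D]
3: R B4 → L1 miss wb→B1 [-]
4: R B7 → L1 miss [-]
5: R B7 → L1 hit [-]
6: R B7 → L1 hit [-]
7: W B2 → L2 miss wb→B8 [D]
8: W B3 → L0 miss [D]
9: R B6 → L0 miss wb→B3 [-]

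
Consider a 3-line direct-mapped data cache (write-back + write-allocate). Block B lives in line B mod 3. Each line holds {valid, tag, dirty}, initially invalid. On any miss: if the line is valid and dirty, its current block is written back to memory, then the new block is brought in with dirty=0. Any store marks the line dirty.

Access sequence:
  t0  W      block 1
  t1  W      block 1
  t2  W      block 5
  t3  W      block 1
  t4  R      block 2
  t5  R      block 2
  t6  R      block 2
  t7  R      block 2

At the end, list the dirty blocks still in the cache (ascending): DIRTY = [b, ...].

DIRTY = [1]

0: W B1 -> L1 miss  d=D]
1: W B1 -> L1 hit  d=D]
2: W B5 -> L2 miss  d=D]
3: W B1 -> L1 hit  d=D]
4: R B2 -> L2 miss wb->B5  d=-]
5: R B2 -> L2 hit  d=-]
6: R B2 -> L2 hit  d=-]
7: R B2 -> L2 hit  d=-]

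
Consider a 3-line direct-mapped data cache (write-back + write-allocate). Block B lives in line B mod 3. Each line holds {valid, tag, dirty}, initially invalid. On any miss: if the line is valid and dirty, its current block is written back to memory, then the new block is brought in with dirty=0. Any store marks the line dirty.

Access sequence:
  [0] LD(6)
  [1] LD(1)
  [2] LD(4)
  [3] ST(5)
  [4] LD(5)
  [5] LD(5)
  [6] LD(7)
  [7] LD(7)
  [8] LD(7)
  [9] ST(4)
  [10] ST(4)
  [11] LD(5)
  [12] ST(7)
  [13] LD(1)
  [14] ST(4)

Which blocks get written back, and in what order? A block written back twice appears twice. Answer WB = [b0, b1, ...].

  0 | R B6 → L0 miss [-]
  1 | R B1 → L1 miss [-]
  2 | R B4 → L1 miss [-]
  3 | W B5 → L2 miss [D]
  4 | R B5 → L2 hit [D]
  5 | R B5 → L2 hit [D]
  6 | R B7 → L1 miss [-]
  7 | R B7 → L1 hit [-]
  8 | R B7 → L1 hit [-]
  9 | W B4 → L1 miss [D]
  10 | W B4 → L1 hit [D]
  11 | R B5 → L2 hit [D]
  12 | W B7 → L1 miss wb→B4 [D]
  13 | R B1 → L1 miss wb→B7 [-]
  14 | W B4 → L1 miss [D]

WB = [4, 7]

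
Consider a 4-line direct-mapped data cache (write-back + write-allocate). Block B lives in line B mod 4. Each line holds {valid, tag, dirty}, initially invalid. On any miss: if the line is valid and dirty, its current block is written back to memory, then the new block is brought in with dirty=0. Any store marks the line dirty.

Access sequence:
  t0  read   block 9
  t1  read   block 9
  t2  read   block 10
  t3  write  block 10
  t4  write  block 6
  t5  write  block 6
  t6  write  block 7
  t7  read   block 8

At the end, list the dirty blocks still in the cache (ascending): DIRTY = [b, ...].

DIRTY = [6, 7]

  0 | R B9 → L1 miss [-]
  1 | R B9 → L1 hit [-]
  2 | R B10 → L2 miss [-]
  3 | W B10 → L2 hit [D]
  4 | W B6 → L2 miss wb→B10 [D]
  5 | W B6 → L2 hit [D]
  6 | W B7 → L3 miss [D]
  7 | R B8 → L0 miss [-]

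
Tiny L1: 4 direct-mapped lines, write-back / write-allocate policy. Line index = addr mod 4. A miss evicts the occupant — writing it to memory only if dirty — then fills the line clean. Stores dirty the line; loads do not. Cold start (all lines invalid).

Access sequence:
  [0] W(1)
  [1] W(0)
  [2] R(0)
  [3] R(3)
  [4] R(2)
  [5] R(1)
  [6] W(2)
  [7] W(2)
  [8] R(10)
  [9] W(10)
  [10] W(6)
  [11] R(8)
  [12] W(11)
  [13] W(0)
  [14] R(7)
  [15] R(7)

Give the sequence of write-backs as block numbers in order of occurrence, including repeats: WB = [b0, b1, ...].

WB = [2, 10, 0, 11]

  0 | W B1 → L1 miss [D]
  1 | W B0 → L0 miss [D]
  2 | R B0 → L0 hit [D]
  3 | R B3 → L3 miss [-]
  4 | R B2 → L2 miss [-]
  5 | R B1 → L1 hit [D]
  6 | W B2 → L2 hit [D]
  7 | W B2 → L2 hit [D]
  8 | R B10 → L2 miss wb→B2 [-]
  9 | W B10 → L2 hit [D]
  10 | W B6 → L2 miss wb→B10 [D]
  11 | R B8 → L0 miss wb→B0 [-]
  12 | W B11 → L3 miss [D]
  13 | W B0 → L0 miss [D]
  14 | R B7 → L3 miss wb→B11 [-]
  15 | R B7 → L3 hit [-]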